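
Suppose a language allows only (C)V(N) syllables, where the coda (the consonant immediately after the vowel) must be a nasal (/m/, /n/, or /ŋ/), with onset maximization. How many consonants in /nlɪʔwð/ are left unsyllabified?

4

Syllabifying with onset maximization leaves /n/, /ʔ/, /w/, /ð/ stranded (only a nasal (/m/, /n/, or /ŋ/) is licensed in coda position; onsets are limited to one consonant).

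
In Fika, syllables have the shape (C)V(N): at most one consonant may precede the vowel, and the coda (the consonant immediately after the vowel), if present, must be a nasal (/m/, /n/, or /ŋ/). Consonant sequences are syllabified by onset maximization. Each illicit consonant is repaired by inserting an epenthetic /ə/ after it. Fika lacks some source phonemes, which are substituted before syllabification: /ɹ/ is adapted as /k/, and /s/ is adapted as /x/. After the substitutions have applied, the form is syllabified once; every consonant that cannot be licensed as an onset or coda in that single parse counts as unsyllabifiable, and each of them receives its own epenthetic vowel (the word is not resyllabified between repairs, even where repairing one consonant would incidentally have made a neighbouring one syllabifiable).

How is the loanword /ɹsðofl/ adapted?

Substitution: /ɹ/ → /k/, /s/ → /x/, giving /kxðofl/.
Syllabifying with onset maximization leaves /k/, /x/, /f/, /l/ stranded (only a nasal (/m/, /n/, or /ŋ/) is licensed in coda position; onsets are limited to one consonant).
Epenthesis after each stranded consonant: /k/ → /kə/, /x/ → /xə/, /f/ → /fə/, /l/ → /lə/.

kəxəðofələ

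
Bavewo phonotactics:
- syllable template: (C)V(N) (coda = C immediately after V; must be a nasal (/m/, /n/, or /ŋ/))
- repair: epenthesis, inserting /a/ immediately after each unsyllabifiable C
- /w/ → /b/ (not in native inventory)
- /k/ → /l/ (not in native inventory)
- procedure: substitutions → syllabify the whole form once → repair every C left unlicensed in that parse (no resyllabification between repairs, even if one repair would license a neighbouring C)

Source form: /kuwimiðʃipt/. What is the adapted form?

Substitution: /k/ → /l/, /w/ → /b/, giving /lubimiðʃipt/.
Under (C)V(N), the unsyllabifiable consonants are /ð/, /p/, /t/ (only a nasal (/m/, /n/, or /ŋ/) is licensed in coda position; onsets are limited to one consonant).
Inserting the epenthetic vowel yields /ð/ → /ða/, /p/ → /pa/, /t/ → /ta/.

lubimiðaʃipata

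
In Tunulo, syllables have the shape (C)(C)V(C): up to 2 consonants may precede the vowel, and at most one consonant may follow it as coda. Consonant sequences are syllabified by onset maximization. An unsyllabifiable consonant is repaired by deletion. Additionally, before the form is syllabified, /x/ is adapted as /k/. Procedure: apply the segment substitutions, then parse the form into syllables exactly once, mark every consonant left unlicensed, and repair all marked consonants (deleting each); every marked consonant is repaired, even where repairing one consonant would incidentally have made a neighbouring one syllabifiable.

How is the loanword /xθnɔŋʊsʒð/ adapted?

θnɔŋʊs

Substitution: /x/ → /k/, giving /kθnɔŋʊsʒð/.
The consonants /k/, /ʒ/, /ð/ cannot be parsed into a legal (C)(C)V(C) syllable (at most one coda consonant is licensed; onsets may contain at most 2 consonants).
Each unlicensed consonant is deleted: /k/, /ʒ/, /ð/.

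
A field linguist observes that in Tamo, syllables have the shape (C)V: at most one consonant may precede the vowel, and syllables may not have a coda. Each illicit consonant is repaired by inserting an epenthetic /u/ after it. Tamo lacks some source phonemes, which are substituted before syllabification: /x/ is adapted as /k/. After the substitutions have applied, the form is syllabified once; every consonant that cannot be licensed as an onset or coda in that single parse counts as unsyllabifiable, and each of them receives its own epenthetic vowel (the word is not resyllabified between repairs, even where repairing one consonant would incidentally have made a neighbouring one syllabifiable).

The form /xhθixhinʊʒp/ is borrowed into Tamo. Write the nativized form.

Substitution: /x/ → /k/, giving /khθikhinʊʒp/.
Under (C)V, the unsyllabifiable consonants are /k/, /h/, /k/, /ʒ/, /p/ (no codas are permitted; onsets are limited to one consonant).
Inserting the epenthetic vowel yields /k/ → /ku/, /h/ → /hu/, /k/ → /ku/, /ʒ/ → /ʒu/, /p/ → /pu/.

kuhuθikuhinʊʒupu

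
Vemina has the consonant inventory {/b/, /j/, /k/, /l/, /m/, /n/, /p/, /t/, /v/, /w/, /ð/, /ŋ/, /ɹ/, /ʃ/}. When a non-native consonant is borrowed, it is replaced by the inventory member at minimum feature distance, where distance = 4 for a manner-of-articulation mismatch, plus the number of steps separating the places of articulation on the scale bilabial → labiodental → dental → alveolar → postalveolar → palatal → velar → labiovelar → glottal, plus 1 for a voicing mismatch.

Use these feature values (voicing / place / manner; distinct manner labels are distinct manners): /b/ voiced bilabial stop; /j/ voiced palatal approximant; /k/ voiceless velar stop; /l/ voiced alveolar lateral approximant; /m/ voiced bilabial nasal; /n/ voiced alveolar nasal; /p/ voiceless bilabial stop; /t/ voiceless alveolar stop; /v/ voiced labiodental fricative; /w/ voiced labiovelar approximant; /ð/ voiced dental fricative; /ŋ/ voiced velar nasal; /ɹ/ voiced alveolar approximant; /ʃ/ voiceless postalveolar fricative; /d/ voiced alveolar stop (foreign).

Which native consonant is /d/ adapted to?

/t/ is closest: same manner (stop), place distance 0 (alveolar→alveolar), voicing differs (+1); total 1. Next closest is /b/ at distance 3.

t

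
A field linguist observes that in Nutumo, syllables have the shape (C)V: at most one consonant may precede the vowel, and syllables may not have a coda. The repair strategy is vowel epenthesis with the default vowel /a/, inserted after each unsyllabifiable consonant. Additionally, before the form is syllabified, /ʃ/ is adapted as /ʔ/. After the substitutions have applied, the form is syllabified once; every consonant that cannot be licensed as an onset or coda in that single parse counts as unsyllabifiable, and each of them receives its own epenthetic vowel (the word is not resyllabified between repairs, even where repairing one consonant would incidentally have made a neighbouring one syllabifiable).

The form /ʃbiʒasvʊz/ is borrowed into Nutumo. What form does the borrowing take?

Substitution: /ʃ/ → /ʔ/, giving /ʔbiʒasvʊz/.
The consonants /ʔ/, /s/, /z/ cannot be parsed into a legal (C)V syllable (no codas are permitted; onsets are limited to one consonant).
Inserting the epenthetic vowel yields /ʔ/ → /ʔa/, /s/ → /sa/, /z/ → /za/.

ʔabiʒasavʊza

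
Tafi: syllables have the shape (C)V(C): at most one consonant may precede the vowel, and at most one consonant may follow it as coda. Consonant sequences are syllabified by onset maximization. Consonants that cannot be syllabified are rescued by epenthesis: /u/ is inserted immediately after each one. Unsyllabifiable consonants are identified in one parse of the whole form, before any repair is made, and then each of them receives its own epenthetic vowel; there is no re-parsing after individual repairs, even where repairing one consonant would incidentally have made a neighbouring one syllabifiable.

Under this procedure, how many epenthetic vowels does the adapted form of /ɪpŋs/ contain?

2

The unsyllabifiable consonants are /ŋ/, /s/; each receives one epenthetic vowel.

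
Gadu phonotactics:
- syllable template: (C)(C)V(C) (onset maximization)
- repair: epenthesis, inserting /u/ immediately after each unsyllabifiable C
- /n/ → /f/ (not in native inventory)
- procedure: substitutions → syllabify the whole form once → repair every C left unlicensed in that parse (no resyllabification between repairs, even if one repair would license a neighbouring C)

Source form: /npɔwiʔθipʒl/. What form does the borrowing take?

fpɔwiʔθipʒulu

Substitution: /n/ → /f/, giving /fpɔwiʔθipʒl/.
Syllabifying with onset maximization leaves /ʒ/, /l/ stranded (at most one coda consonant is licensed; onsets may contain at most 2 consonants).
Each unlicensed consonant becomes the onset of a new syllable: /ʒ/ → /ʒu/, /l/ → /lu/.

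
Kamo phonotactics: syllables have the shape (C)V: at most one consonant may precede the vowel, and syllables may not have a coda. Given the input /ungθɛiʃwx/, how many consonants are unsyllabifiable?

Under (C)V, the unsyllabifiable consonants are /n/, /g/, /ʃ/, /w/, /x/ (no codas are permitted; onsets are limited to one consonant).

5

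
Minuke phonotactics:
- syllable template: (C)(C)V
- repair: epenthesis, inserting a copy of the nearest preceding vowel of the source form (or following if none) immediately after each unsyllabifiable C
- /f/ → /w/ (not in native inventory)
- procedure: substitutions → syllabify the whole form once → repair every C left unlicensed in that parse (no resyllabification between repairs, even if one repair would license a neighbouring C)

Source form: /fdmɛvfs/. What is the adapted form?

Substitution: /f/ → /w/, giving /wdmɛvws/.
The consonants /w/, /v/, /w/, /s/ cannot be parsed into a legal (C)(C)V syllable (no codas are permitted; onsets may contain at most 2 consonants).
Each unlicensed consonant becomes the onset of a new syllable: /w/ → /wɛ/, /v/ → /vɛ/, /w/ → /wɛ/, /s/ → /sɛ/.

wɛdmɛvɛwɛsɛ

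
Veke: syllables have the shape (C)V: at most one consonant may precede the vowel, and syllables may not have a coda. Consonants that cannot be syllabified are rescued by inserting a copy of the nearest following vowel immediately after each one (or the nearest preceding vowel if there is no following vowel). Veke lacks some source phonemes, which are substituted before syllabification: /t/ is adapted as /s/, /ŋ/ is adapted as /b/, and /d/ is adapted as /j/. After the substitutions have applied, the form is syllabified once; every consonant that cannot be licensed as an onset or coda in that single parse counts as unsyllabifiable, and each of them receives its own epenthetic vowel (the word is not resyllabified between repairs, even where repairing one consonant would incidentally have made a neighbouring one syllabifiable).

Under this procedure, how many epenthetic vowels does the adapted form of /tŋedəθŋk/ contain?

4

After substitution the input is /sbejəθbk/.
The unsyllabifiable consonants are /s/, /θ/, /b/, /k/; each receives one epenthetic vowel.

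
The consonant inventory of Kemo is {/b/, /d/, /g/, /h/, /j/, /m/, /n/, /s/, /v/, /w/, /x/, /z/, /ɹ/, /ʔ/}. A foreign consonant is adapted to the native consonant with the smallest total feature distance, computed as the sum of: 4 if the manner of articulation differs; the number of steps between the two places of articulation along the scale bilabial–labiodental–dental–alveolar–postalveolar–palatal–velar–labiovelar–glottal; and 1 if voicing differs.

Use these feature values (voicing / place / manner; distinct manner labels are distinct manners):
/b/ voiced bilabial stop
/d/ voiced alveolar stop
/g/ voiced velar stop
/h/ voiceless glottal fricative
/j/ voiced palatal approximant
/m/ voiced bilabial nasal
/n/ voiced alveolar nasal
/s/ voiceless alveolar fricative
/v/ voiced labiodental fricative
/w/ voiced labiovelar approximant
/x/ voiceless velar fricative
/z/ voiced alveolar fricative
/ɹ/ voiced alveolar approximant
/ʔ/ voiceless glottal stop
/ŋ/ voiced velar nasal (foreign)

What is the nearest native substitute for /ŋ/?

n

/n/ is closest: same manner (nasal), place distance 3 (velar→alveolar), same voicing; total 3. Next closest is /g/ at distance 4.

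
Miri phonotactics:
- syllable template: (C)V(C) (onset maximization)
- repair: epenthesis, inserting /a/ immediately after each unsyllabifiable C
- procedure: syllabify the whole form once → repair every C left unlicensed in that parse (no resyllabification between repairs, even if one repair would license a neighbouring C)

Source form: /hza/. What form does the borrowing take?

The consonants /h/ cannot be parsed into a legal (C)V(C) syllable (at most one coda consonant is licensed; onsets are limited to one consonant).
Each unlicensed consonant becomes the onset of a new syllable: /h/ → /ha/.

haza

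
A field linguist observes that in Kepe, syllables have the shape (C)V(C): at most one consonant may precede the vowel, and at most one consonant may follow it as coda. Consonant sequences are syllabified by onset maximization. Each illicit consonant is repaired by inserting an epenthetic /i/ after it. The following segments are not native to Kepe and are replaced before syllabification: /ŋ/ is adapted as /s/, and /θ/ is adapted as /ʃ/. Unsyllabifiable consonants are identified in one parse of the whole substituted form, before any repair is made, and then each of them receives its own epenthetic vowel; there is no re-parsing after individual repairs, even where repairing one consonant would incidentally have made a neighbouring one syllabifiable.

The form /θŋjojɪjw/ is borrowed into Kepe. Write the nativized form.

ʃisijojɪjwi

Substitution: /θ/ → /ʃ/, /ŋ/ → /s/, giving /ʃsjojɪjw/.
Under (C)V(C), the unsyllabifiable consonants are /ʃ/, /s/, /w/ (at most one coda consonant is licensed; onsets are limited to one consonant).
Inserting the epenthetic vowel yields /ʃ/ → /ʃi/, /s/ → /si/, /w/ → /wi/.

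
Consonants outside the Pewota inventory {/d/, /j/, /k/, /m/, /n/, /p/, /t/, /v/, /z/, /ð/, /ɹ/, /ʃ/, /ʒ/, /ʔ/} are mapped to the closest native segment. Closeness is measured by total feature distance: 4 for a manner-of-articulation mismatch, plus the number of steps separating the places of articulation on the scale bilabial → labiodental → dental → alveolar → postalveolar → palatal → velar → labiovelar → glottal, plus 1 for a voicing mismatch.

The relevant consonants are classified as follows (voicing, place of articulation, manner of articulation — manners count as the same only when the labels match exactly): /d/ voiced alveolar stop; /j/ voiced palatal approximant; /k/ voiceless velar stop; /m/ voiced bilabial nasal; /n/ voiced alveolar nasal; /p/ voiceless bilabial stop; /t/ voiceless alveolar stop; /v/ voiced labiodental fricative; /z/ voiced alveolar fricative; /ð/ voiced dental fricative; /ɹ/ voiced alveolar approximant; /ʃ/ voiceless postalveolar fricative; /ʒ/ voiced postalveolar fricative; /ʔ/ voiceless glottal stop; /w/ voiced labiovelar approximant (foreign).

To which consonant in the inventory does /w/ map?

/j/ is closest: same manner (approximant), place distance 2 (labiovelar→palatal), same voicing; total 2. Next closest is /ɹ/ at distance 4.

j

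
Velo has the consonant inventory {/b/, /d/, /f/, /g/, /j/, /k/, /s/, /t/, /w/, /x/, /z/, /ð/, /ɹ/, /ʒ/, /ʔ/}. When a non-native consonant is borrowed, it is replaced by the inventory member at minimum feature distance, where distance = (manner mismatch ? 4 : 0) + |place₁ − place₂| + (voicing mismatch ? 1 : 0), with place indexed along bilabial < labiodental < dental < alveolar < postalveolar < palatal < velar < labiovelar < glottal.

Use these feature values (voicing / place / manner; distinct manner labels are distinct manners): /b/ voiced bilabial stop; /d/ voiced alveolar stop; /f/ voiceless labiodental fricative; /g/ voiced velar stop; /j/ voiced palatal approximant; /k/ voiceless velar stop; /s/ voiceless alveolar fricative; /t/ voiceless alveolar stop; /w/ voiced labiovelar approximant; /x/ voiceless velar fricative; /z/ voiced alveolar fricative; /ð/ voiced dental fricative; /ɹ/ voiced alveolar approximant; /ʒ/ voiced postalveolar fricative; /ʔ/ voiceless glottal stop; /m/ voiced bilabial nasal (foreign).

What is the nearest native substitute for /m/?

/b/ is closest: manner differs (nasal→stop, +4), place distance 0 (bilabial→bilabial), same voicing; total 4. Next closest is /f/ at distance 6.

b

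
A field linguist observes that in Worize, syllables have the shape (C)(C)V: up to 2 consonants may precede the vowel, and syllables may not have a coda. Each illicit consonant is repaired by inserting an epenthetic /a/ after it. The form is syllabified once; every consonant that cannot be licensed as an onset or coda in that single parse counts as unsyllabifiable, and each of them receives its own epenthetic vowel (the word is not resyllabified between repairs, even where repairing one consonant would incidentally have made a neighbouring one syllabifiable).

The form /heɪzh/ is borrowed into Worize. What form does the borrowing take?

Under (C)(C)V, the unsyllabifiable consonants are /z/, /h/ (no codas are permitted; onsets may contain at most 2 consonants).
Epenthesis after each stranded consonant: /z/ → /za/, /h/ → /ha/.

heɪzaha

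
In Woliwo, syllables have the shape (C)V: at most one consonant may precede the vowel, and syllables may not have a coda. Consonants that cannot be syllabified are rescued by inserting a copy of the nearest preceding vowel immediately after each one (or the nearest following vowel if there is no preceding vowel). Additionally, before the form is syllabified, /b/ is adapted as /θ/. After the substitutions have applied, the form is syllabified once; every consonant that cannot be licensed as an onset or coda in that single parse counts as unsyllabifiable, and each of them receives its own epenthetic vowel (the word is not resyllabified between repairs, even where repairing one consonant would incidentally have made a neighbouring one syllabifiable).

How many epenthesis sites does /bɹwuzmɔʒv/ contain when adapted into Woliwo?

5

After substitution the input is /θɹwuzmɔʒv/.
The unsyllabifiable consonants are /θ/, /ɹ/, /z/, /ʒ/, /v/; each receives one epenthetic vowel.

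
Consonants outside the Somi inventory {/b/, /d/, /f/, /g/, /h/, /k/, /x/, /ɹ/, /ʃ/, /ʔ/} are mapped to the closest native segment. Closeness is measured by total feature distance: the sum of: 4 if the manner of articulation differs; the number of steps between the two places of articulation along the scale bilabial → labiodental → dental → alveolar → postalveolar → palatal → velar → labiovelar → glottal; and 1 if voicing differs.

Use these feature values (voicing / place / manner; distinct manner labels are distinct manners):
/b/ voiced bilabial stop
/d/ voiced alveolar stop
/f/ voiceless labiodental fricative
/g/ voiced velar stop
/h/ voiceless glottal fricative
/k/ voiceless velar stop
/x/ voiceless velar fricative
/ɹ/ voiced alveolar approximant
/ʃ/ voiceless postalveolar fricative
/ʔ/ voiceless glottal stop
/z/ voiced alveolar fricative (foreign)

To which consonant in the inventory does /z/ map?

ʃ

/ʃ/ is closest: same manner (fricative), place distance 1 (alveolar→postalveolar), voicing differs (+1); total 2. Next closest is /f/ at distance 3.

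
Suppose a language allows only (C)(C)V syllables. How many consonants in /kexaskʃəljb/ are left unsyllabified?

4

Syllabifying with onset maximization leaves /s/, /l/, /j/, /b/ stranded (no codas are permitted; onsets may contain at most 2 consonants).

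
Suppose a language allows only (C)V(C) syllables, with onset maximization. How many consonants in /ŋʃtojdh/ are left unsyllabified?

The consonants /ŋ/, /ʃ/, /d/, /h/ cannot be parsed into a legal (C)V(C) syllable (at most one coda consonant is licensed; onsets are limited to one consonant).

4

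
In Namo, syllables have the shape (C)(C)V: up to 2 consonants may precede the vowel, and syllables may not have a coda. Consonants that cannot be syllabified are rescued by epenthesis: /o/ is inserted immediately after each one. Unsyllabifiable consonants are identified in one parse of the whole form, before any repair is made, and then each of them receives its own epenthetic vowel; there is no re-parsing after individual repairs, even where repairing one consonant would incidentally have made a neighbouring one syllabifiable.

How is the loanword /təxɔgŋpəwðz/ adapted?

təxɔgoŋpəwoðozo

Under (C)(C)V, the unsyllabifiable consonants are /g/, /w/, /ð/, /z/ (no codas are permitted; onsets may contain at most 2 consonants).
Epenthesis after each stranded consonant: /g/ → /go/, /w/ → /wo/, /ð/ → /ðo/, /z/ → /zo/.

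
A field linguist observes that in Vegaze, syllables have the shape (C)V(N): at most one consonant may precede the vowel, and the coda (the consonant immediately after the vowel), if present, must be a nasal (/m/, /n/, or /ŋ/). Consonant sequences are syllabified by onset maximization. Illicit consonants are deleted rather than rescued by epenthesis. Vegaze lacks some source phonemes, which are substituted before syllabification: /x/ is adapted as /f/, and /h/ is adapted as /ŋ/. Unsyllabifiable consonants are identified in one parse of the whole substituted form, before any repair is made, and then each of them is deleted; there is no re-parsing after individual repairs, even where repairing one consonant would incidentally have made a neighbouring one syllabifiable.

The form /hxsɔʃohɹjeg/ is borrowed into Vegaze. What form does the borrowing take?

Substitution: /h/ → /ŋ/, /x/ → /f/, giving /ŋfsɔʃoŋɹjeg/.
The consonants /ŋ/, /f/, /ɹ/, /g/ cannot be parsed into a legal (C)V(N) syllable (only a nasal (/m/, /n/, or /ŋ/) is licensed in coda position; onsets are limited to one consonant).
Each unlicensed consonant is deleted: /ŋ/, /f/, /ɹ/, /g/.

sɔʃoŋje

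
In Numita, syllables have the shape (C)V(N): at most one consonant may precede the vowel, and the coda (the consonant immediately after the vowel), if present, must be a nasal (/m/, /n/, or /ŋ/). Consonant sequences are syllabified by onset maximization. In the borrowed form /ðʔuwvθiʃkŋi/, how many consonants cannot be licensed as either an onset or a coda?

Under (C)V(N), the unsyllabifiable consonants are /ð/, /w/, /v/, /ʃ/, /k/ (only a nasal (/m/, /n/, or /ŋ/) is licensed in coda position; onsets are limited to one consonant).

5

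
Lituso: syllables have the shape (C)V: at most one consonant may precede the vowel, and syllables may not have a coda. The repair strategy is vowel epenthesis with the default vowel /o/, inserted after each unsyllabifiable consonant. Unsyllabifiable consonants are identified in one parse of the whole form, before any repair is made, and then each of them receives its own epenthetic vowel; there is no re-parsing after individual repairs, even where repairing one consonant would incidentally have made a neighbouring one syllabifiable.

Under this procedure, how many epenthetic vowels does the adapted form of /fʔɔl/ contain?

2

The unsyllabifiable consonants are /f/, /l/; each receives one epenthetic vowel.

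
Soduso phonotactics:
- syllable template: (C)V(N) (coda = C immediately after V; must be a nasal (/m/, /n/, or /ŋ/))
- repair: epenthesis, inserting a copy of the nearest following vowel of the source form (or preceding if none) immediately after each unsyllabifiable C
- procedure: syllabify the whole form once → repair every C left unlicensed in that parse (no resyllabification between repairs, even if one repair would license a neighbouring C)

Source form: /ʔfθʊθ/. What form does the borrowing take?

Syllabifying with onset maximization leaves /ʔ/, /f/, /θ/ stranded (only a nasal (/m/, /n/, or /ŋ/) is licensed in coda position; onsets are limited to one consonant).
Each unlicensed consonant becomes the onset of a new syllable: /ʔ/ → /ʔʊ/, /f/ → /fʊ/, /θ/ → /θʊ/.

ʔʊfʊθʊθʊ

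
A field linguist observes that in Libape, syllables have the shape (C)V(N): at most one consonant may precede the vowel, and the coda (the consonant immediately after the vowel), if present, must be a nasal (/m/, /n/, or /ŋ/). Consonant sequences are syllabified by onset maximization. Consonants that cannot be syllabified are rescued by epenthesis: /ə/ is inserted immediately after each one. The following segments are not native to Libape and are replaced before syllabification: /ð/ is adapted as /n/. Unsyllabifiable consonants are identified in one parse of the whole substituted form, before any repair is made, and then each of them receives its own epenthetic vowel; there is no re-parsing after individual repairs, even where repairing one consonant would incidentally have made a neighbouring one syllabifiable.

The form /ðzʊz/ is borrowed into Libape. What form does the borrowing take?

Substitution: /ð/ → /n/, giving /nzʊz/.
Under (C)V(N), the unsyllabifiable consonants are /n/, /z/ (only a nasal (/m/, /n/, or /ŋ/) is licensed in coda position; onsets are limited to one consonant).
Epenthesis after each stranded consonant: /n/ → /nə/, /z/ → /zə/.

nəzʊzə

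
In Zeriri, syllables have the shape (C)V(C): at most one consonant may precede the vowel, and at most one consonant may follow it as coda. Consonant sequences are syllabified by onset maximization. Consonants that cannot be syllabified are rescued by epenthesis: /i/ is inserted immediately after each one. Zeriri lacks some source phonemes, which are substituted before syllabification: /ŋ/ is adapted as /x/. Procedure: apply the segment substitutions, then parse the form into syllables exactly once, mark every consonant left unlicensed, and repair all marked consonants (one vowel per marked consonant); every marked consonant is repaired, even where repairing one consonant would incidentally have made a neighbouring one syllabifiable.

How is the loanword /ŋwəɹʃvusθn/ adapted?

Substitution: /ŋ/ → /x/, giving /xwəɹʃvusθn/.
Under (C)V(C), the unsyllabifiable consonants are /x/, /ʃ/, /θ/, /n/ (at most one coda consonant is licensed; onsets are limited to one consonant).
Inserting the epenthetic vowel yields /x/ → /xi/, /ʃ/ → /ʃi/, /θ/ → /θi/, /n/ → /ni/.

xiwəɹʃivusθini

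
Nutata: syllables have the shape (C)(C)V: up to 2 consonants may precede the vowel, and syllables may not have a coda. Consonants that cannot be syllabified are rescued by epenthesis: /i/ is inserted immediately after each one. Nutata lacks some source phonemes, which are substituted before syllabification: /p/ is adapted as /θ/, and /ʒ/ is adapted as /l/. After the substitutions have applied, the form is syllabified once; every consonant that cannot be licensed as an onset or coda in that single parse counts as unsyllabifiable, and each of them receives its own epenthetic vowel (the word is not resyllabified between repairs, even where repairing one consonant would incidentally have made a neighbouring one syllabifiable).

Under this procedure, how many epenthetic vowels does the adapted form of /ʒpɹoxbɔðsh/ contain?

After substitution the input is /lθɹoxbɔðsh/.
The unsyllabifiable consonants are /l/, /ð/, /s/, /h/; each receives one epenthetic vowel.

4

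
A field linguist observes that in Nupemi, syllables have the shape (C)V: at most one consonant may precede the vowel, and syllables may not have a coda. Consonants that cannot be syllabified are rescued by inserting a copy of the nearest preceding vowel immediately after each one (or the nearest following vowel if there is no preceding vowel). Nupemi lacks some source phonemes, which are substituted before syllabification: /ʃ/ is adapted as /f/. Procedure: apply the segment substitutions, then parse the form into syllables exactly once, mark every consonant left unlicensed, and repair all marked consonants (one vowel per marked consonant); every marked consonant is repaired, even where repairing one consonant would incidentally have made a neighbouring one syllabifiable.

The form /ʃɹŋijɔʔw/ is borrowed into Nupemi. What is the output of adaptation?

Substitution: /ʃ/ → /f/, giving /fɹŋijɔʔw/.
The consonants /f/, /ɹ/, /ʔ/, /w/ cannot be parsed into a legal (C)V syllable (no codas are permitted; onsets are limited to one consonant).
Inserting the epenthetic vowel yields /f/ → /fi/, /ɹ/ → /ɹi/, /ʔ/ → /ʔɔ/, /w/ → /wɔ/.

fiɹiŋijɔʔɔwɔ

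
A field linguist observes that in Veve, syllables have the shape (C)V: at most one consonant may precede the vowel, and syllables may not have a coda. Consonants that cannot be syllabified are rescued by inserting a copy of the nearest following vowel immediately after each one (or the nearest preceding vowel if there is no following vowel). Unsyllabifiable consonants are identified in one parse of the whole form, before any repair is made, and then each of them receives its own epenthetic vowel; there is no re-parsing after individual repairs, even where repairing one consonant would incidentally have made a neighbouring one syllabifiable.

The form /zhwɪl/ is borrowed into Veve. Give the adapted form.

zɪhɪwɪlɪ

The consonants /z/, /h/, /l/ cannot be parsed into a legal (C)V syllable (no codas are permitted; onsets are limited to one consonant).
Epenthesis after each stranded consonant: /z/ → /zɪ/, /h/ → /hɪ/, /l/ → /lɪ/.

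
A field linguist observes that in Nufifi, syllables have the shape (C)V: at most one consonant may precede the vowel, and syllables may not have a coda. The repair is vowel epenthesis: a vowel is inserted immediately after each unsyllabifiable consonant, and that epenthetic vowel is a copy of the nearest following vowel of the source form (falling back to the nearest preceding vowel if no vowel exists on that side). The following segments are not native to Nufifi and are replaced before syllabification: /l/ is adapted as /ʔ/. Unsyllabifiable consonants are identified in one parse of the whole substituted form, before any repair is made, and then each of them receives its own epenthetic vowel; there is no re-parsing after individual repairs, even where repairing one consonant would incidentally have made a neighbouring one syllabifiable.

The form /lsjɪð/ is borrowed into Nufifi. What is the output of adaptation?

ʔɪsɪjɪðɪ

Substitution: /l/ → /ʔ/, giving /ʔsjɪð/.
The consonants /ʔ/, /s/, /ð/ cannot be parsed into a legal (C)V syllable (no codas are permitted; onsets are limited to one consonant).
Inserting the epenthetic vowel yields /ʔ/ → /ʔɪ/, /s/ → /sɪ/, /ð/ → /ðɪ/.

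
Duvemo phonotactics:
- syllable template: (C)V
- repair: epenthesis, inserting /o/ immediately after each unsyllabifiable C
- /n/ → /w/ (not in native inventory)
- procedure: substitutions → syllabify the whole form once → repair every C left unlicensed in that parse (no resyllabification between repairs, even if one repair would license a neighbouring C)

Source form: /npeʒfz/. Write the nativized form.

wopeʒofozo

Substitution: /n/ → /w/, giving /wpeʒfz/.
Syllabifying with onset maximization leaves /w/, /ʒ/, /f/, /z/ stranded (no codas are permitted; onsets are limited to one consonant).
Each unlicensed consonant becomes the onset of a new syllable: /w/ → /wo/, /ʒ/ → /ʒo/, /f/ → /fo/, /z/ → /zo/.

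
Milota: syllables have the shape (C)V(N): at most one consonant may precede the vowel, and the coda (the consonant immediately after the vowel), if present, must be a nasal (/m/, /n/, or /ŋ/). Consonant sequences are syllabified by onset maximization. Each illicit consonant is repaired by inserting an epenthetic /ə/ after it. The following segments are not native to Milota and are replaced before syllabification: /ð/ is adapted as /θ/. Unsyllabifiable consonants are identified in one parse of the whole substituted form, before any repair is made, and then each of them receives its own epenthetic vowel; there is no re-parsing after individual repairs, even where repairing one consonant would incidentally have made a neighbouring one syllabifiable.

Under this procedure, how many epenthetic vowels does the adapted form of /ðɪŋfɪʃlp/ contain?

After substitution the input is /θɪŋfɪʃlp/.
The unsyllabifiable consonants are /ʃ/, /l/, /p/; each receives one epenthetic vowel.

3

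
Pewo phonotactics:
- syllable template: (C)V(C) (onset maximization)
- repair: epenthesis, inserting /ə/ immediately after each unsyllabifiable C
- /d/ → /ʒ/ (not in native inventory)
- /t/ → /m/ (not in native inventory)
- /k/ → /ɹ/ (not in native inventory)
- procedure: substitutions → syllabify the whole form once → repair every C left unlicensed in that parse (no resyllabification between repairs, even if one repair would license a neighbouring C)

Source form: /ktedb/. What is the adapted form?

ɹəmeʒbə

Substitution: /k/ → /ɹ/, /t/ → /m/, /d/ → /ʒ/, giving /ɹmeʒb/.
Under (C)V(C), the unsyllabifiable consonants are /ɹ/, /b/ (at most one coda consonant is licensed; onsets are limited to one consonant).
Inserting the epenthetic vowel yields /ɹ/ → /ɹə/, /b/ → /bə/.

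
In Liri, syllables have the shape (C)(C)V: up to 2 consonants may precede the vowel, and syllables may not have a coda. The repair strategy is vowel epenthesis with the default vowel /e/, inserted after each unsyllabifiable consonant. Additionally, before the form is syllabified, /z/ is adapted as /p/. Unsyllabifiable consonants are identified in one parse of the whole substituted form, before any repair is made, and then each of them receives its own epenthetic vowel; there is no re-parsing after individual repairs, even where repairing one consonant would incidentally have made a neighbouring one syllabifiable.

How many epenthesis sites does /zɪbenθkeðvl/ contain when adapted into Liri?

After substitution the input is /pɪbenθkeðvl/.
The unsyllabifiable consonants are /n/, /ð/, /v/, /l/; each receives one epenthetic vowel.

4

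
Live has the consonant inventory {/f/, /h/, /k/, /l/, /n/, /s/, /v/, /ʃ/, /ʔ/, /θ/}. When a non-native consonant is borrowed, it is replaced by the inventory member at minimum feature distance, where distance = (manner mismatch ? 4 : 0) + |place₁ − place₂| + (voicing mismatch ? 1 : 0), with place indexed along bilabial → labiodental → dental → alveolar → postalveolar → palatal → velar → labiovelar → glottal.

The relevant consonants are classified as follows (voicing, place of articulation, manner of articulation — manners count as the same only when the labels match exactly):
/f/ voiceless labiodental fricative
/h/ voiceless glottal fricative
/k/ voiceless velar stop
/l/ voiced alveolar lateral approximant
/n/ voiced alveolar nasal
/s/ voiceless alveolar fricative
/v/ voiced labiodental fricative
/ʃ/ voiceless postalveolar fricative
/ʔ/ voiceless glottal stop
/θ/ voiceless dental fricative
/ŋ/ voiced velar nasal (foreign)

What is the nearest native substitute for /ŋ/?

n

/n/ is closest: same manner (nasal), place distance 3 (velar→alveolar), same voicing; total 3. Next closest is /k/ at distance 5.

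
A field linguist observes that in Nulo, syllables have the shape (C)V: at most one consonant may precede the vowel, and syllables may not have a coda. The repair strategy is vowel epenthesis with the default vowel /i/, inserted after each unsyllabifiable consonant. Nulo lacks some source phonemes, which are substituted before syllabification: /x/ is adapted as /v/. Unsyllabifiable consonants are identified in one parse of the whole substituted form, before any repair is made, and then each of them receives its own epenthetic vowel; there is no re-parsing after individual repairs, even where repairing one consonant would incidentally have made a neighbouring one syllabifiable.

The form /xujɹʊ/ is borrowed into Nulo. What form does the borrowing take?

Substitution: /x/ → /v/, giving /vujɹʊ/.
Under (C)V, the unsyllabifiable consonants are /j/ (no codas are permitted; onsets are limited to one consonant).
Inserting the epenthetic vowel yields /j/ → /ji/.

vujiɹʊ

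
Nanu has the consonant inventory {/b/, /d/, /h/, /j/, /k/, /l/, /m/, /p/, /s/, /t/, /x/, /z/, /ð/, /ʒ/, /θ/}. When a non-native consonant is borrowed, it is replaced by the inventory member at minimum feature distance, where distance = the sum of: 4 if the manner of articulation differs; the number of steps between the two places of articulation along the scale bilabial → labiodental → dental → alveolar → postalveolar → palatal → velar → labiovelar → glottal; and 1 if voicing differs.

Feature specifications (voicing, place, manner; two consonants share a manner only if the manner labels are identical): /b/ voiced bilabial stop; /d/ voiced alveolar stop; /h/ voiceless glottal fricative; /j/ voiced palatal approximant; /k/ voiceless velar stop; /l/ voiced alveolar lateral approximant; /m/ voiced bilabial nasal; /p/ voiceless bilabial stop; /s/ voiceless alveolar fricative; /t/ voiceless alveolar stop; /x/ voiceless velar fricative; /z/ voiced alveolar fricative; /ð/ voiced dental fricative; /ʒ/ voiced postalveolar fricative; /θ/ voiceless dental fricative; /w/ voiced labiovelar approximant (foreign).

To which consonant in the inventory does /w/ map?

/j/ is closest: same manner (approximant), place distance 2 (labiovelar→palatal), same voicing; total 2. Next closest is /h/ at distance 6.

j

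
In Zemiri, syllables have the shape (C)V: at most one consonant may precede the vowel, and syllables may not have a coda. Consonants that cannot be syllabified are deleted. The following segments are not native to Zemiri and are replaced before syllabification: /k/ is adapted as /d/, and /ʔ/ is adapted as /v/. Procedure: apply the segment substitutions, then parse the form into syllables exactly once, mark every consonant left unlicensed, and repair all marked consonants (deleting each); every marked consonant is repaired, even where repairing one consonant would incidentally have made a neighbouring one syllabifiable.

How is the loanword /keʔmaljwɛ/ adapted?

Substitution: /k/ → /d/, /ʔ/ → /v/, giving /devmaljwɛ/.
The consonants /v/, /l/, /j/ cannot be parsed into a legal (C)V syllable (no codas are permitted; onsets are limited to one consonant).
Deleting the stranded consonants removes /v/, /l/, /j/.

demawɛ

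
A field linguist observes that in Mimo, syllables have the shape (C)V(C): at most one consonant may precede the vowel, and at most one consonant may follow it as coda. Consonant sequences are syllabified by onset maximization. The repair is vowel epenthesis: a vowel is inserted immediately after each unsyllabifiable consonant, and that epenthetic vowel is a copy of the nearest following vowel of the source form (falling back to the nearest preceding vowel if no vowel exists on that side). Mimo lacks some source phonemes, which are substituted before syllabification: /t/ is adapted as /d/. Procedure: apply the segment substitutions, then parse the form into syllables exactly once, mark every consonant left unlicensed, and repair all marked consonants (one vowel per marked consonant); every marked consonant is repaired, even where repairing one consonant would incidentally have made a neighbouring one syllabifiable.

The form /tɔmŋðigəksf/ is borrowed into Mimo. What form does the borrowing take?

Substitution: /t/ → /d/, giving /dɔmŋðigəksf/.
Syllabifying with onset maximization leaves /ŋ/, /s/, /f/ stranded (at most one coda consonant is licensed; onsets are limited to one consonant).
Epenthesis after each stranded consonant: /ŋ/ → /ŋi/, /s/ → /sə/, /f/ → /fə/.

dɔmŋiðigəksəfə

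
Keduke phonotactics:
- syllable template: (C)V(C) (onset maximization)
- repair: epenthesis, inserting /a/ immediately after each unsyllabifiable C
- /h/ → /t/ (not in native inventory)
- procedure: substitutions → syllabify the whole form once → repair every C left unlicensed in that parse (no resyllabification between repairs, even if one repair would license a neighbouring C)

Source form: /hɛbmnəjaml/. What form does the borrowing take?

Substitution: /h/ → /t/, giving /tɛbmnəjaml/.
Syllabifying with onset maximization leaves /m/, /l/ stranded (at most one coda consonant is licensed; onsets are limited to one consonant).
Epenthesis after each stranded consonant: /m/ → /ma/, /l/ → /la/.

tɛbmanəjamla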